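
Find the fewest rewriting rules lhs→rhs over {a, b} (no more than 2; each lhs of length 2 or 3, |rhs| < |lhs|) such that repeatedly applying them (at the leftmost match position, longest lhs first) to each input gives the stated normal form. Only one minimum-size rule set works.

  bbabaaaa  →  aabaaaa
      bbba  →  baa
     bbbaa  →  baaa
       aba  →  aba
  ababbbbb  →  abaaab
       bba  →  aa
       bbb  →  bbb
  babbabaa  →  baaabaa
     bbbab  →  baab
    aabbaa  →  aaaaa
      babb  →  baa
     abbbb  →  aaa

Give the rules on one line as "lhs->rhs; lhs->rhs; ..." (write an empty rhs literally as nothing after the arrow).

  | bbabaaaa => aabaaaa
  | bbba => baa
  | bbbaa => baaa
  | aba

abb->aa; bba->aa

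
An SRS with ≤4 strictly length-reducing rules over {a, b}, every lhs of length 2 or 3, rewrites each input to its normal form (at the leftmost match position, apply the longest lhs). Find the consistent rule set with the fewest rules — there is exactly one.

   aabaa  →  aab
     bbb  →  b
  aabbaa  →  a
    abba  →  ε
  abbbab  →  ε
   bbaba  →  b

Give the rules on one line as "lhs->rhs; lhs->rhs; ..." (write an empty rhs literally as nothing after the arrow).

  | aabaa => aaba => aab
  | bbb => b
  | aabbaa => abbaa => bbaa => a
  | abba => bba => ε

abb->bb; ba->b; bb->; bba->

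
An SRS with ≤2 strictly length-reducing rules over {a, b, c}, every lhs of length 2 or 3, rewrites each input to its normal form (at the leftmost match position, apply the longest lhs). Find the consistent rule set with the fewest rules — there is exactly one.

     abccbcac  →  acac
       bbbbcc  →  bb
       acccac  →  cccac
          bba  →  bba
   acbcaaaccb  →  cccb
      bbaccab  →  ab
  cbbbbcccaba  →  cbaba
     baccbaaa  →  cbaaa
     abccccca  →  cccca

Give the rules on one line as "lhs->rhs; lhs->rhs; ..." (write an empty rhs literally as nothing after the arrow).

acc->cc; bc->

  | abccbcac => acbcac => acac
  | bbbbcc => bbbc => bb
  | acccac => cccac
  | bba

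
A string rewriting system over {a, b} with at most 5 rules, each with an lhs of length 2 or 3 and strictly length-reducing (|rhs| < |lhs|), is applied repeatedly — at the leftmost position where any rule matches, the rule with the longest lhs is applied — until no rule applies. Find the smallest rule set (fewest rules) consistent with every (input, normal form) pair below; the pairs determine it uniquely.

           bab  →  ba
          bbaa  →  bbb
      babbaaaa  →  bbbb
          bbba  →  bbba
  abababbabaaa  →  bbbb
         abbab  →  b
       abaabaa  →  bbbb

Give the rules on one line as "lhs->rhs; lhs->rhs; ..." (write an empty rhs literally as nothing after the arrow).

  | bab => ba
  | bbaa => bbb
  | babbaaaa => babaaaa => baaaaa => bbbaa => bbbb
  | bbba

aa->b; aaa->bb; aab->b; ab->a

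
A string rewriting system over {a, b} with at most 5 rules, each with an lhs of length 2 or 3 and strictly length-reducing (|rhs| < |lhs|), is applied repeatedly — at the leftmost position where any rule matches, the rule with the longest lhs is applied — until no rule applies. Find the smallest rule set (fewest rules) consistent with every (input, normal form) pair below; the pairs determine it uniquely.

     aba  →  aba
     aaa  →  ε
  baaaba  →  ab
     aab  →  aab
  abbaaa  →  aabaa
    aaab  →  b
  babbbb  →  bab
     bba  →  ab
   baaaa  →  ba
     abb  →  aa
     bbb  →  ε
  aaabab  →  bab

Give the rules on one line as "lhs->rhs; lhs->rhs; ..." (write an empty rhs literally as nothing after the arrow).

aaa->; bb->a; bba->ab; bbb->

  | aba
  | aaa => ε
  | baaaba => bba => ab
  | aab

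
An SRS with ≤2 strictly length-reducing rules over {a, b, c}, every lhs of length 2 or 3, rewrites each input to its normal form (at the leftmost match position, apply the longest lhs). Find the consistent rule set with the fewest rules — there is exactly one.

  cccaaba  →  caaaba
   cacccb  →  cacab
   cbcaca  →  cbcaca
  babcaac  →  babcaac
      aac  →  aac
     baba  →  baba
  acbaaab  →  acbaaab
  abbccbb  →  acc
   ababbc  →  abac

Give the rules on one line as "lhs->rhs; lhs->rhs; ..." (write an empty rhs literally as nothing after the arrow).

bb->; ccc->ca

  | cccaaba => caaaba
  | cacccb => cacab
  | cbcaca
  | babcaac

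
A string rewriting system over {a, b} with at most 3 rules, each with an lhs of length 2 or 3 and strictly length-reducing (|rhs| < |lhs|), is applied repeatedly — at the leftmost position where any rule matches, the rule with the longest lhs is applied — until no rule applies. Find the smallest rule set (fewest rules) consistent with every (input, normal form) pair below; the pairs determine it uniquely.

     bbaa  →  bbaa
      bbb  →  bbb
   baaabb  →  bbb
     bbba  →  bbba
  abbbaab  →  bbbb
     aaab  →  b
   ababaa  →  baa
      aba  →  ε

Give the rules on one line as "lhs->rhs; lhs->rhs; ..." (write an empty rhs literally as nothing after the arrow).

  | bbaa
  | bbb
  | baaabb => baabb => babb => bbb
  | bbba

ab->b; aba->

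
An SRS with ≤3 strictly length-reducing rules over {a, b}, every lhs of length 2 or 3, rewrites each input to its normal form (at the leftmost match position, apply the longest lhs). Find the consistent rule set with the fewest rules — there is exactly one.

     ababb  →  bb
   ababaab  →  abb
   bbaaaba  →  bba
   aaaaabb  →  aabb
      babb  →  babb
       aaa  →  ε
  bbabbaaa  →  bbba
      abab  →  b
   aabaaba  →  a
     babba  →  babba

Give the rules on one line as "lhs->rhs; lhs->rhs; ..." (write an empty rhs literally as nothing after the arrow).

aaa->; aba->; baa->ab

  | ababb => bb
  | ababaab => baab => abb
  | bbaaaba => bababa => bba
  | aaaaabb => aabb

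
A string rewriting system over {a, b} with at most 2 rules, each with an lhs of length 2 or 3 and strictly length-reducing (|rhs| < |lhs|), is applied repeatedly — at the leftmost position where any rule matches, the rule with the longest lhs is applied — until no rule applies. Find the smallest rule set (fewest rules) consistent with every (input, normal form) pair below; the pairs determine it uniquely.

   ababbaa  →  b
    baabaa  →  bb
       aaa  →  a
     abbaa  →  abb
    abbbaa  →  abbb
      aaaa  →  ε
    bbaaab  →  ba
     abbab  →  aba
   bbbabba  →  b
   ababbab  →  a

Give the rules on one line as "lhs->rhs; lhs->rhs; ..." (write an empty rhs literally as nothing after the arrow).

  | ababbaa => aabaa => baa => b
  | baabaa => bbaa => bb
  | aaa => a
  | abbaa => abb

aa->; bab->a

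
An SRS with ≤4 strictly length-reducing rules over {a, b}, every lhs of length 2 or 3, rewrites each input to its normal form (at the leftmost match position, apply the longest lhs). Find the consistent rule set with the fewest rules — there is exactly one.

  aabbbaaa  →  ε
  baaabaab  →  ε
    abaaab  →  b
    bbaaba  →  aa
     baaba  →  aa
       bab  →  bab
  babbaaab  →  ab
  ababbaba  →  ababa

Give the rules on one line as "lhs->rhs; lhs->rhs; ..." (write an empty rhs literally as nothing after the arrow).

aaa->b; aab->b; abb->; bb->a

  | aabbbaaa => bbbaaa => abaaa => abb => ε
  | baaabaab => bbbaab => abaab => abb => ε
  | abaaab => abbb => b
  | bbaaba => aaaba => bba => aa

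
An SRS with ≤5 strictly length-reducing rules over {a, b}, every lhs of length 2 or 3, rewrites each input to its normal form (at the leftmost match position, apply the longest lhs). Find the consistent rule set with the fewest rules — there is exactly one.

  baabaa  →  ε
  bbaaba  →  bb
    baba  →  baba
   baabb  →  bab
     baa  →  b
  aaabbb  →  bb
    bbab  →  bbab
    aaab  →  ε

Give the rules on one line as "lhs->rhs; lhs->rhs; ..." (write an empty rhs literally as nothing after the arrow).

  | baabaa => baaa => bbb => ε
  | bbaaba => bbaa => bb
  | baba
  | baabb => bab

aa->; aaa->bb; aab->a; bbb->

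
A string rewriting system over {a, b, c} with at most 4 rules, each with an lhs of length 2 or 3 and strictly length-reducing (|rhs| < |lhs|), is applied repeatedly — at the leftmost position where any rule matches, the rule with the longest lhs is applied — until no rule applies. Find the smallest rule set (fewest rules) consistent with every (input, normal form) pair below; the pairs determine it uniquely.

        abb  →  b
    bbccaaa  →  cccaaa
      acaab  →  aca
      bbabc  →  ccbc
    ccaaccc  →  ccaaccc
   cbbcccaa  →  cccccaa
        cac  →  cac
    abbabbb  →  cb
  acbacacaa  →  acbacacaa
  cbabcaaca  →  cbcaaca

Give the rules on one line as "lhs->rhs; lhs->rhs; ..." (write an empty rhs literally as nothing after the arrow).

  | abb => b
  | bbccaaa => cccaaa
  | acaab => aca
  | bbabc => ccbc

ab->; bb->c; bba->cc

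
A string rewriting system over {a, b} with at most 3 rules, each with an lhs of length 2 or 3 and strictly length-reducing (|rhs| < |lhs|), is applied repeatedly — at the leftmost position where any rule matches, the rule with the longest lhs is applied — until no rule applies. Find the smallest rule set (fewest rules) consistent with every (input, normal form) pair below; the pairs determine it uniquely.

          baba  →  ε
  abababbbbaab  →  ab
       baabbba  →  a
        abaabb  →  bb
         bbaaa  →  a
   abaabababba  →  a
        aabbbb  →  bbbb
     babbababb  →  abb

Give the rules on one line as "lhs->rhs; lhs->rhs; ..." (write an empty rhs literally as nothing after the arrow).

aa->; ba->; bba->a

  | baba => ba => ε
  | abababbbbaab => ababbbbaab => abbbbaab => abbaab => aaab => ab
  | baabbba => abbba => aba => a
  | abaabb => aabb => bb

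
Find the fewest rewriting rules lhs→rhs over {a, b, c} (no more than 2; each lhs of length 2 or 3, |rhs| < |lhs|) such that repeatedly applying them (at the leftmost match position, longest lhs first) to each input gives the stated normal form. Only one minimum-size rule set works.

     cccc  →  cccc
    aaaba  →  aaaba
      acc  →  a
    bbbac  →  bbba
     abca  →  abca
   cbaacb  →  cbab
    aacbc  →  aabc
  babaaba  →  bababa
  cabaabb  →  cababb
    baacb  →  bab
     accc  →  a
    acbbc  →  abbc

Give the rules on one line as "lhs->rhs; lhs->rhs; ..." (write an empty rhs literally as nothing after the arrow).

  | cccc
  | aaaba
  | acc => ac => a
  | bbbac => bbba

ac->a; baa->ba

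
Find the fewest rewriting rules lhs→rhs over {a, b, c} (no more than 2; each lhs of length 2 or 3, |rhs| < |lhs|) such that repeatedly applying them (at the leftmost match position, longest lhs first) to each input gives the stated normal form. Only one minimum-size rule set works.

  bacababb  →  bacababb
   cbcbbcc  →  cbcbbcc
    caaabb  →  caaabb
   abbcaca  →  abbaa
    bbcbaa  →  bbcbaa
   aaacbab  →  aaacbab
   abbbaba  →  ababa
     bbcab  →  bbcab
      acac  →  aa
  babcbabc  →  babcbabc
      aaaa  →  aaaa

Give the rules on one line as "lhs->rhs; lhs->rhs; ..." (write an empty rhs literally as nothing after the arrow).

  | bacababb
  | cbcbbcc
  | caaabb
  | abbcaca => abbaa

bbb->b; cac->a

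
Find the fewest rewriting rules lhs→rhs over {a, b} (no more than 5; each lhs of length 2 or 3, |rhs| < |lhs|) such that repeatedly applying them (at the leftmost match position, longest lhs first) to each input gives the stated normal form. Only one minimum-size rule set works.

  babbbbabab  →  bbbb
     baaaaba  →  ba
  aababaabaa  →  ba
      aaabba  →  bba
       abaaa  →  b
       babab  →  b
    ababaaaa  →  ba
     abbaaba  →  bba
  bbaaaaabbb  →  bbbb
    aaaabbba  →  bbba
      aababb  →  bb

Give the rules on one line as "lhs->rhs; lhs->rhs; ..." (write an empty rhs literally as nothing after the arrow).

  | babbbbabab => bbbbabab => bbbbab => bbbb
  | baaaaba => baba => ba
  | aababaabaa => ababaabaa => babaabaa => baabaa => babaa => baa => ba
  | aaabba => bba

aa->a; aaa->; ab->b; bab->b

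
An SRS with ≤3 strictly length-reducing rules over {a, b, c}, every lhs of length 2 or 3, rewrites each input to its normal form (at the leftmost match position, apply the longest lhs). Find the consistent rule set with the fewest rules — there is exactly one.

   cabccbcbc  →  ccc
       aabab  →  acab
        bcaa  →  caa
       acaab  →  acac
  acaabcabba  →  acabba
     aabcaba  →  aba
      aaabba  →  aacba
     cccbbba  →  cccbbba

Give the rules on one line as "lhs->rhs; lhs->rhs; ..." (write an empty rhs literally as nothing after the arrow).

  | cabccbcbc => caccbcbc => cbcbc => ccbc => ccc
  | aabab => acab
  | bcaa => caa
  | acaab => acac

aab->ac; acc->; bc->c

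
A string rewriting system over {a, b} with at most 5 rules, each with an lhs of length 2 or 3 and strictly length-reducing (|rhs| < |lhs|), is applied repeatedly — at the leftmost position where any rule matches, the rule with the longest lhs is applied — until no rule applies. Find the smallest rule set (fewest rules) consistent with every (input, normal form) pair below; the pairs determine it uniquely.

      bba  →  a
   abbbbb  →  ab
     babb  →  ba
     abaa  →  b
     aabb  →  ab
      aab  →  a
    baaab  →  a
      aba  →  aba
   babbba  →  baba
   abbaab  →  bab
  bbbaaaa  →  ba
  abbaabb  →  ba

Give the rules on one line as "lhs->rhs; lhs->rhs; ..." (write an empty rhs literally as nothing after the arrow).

  | bba => a
  | abbbbb => abbb => ab
  | babb => ba
  | abaa => aa => b

aa->b; aab->a; baa->a; bb->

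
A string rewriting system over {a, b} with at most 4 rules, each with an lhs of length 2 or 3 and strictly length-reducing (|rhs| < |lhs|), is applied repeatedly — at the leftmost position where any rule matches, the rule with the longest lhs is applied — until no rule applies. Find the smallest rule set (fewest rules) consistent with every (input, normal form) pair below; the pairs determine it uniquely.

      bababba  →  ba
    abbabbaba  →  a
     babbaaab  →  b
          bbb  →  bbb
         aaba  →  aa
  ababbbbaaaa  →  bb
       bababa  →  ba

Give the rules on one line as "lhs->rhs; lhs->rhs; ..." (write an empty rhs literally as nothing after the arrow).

ab->; abb->; baa->b

  | bababba => babba => ba
  | abbabbaba => abbaba => aba => a
  | babbaaab => baaab => bab => b
  | bbb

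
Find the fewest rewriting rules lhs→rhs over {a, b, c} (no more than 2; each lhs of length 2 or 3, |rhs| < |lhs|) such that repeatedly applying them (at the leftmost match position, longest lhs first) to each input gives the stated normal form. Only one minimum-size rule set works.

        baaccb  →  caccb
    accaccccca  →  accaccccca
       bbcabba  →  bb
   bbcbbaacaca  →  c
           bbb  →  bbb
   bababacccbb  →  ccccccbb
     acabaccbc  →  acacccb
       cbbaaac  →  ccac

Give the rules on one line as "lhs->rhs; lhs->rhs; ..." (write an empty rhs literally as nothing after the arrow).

ba->c; bc->b

  | baaccb => caccb
  | accaccccca
  | bbcabba => bbabba => bcbba => bbba => bbc => bb
  | bbcbbaacaca => bbbbaacaca => bbbcacaca => bbbacaca => bbccaca => bbcaca => bbaca => bcca => bca => ba => c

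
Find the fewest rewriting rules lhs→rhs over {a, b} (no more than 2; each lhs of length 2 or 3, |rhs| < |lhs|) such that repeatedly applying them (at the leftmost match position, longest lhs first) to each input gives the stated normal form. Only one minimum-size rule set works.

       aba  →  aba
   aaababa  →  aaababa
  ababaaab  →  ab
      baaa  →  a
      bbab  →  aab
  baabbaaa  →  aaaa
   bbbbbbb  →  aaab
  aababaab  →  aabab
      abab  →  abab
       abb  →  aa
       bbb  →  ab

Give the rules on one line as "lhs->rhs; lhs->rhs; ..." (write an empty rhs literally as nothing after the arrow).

  | aba
  | aaababa
  | ababaaab => abaab => ab
  | baaa => a

baa->; bb->a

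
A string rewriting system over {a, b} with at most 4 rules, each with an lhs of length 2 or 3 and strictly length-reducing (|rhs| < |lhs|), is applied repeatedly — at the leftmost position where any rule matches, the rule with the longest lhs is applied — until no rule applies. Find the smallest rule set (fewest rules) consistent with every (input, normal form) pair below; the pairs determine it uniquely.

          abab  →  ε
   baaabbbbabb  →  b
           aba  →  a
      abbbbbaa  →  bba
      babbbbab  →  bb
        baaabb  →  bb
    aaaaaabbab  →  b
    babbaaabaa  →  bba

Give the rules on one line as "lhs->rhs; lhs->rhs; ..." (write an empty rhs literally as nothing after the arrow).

aa->a; ab->; bbb->b

  | abab => ab => ε
  | baaabbbbabb => baabbbbabb => babbbbabb => bbbbabb => bbabb => bbb => b
  | aba => a
  | abbbbbaa => bbbbaa => bbaa => bba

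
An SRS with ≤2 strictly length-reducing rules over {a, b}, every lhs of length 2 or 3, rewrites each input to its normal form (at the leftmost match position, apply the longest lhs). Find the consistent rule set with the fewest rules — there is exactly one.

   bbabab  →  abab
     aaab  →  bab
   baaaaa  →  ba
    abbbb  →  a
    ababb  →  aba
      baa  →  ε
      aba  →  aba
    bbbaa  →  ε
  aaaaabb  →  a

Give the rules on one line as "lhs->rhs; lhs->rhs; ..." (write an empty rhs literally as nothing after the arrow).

  | bbabab => abab
  | aaab => bab
  | baaaaa => bbaaa => aaa => ba
  | abbbb => abb => a

aa->b; bb->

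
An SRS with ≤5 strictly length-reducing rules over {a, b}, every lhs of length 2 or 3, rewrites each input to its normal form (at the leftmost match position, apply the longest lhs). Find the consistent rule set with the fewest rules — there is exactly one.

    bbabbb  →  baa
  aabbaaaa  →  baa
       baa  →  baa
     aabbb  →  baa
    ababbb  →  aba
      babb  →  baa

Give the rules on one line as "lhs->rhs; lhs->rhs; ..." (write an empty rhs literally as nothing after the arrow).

aaa->bb; aab->ba; bb->a; bbb->

  | bbabbb => aabbb => babb => baa
  | aabbaaaa => babaaaa => babbba => baa
  | baa
  | aabbb => babb => baa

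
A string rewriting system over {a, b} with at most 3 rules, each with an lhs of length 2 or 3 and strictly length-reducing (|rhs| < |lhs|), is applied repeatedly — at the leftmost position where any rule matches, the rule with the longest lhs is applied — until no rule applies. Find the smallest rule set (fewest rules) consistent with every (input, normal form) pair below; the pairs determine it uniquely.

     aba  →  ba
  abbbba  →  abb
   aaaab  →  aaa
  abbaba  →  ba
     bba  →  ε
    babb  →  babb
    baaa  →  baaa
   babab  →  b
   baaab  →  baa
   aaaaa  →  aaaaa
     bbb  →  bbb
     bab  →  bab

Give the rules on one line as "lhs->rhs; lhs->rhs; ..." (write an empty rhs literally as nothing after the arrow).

aab->a; aba->ba; bba->

  | aba => ba
  | abbbba => abb
  | aaaab => aaa
  | abbaba => aba => ba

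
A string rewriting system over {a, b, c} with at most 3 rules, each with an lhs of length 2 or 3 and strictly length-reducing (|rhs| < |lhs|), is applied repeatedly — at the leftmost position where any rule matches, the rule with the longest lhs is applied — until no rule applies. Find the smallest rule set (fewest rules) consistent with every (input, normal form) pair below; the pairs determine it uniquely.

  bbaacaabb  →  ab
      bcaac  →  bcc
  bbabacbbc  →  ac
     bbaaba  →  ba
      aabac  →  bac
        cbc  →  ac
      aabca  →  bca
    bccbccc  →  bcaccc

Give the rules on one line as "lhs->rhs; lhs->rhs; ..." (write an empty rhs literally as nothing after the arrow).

aa->; bb->; cb->a

  | bbaacaabb => aacaabb => caabb => cbb => ab
  | bcaac => bcc
  | bbabacbbc => abacbbc => abaabc => abbc => ac
  | bbaaba => aaba => ba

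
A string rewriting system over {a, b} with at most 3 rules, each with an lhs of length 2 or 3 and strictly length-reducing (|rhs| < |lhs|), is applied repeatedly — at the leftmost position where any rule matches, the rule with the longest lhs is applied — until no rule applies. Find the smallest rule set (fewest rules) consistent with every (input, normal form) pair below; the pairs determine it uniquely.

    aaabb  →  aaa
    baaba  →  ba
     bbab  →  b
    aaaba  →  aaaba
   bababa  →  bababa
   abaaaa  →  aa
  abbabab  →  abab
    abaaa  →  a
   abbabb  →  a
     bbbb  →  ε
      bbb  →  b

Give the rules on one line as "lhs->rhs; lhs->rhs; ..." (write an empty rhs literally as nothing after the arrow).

baa->bb; bb->; bba->

  | aaabb => aaa
  | baaba => bbba => ba
  | bbab => b
  | aaaba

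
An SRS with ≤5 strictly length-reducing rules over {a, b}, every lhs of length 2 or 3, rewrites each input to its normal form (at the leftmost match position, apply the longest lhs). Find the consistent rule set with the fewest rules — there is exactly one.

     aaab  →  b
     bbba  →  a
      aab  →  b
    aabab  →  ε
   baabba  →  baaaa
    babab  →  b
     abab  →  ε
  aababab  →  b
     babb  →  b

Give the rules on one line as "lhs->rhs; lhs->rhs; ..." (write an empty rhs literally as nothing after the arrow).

ab->b; abb->aa; bab->; bbb->

  | aaab => aab => ab => b
  | bbba => a
  | aab => ab => b
  | aabab => abab => bab => ε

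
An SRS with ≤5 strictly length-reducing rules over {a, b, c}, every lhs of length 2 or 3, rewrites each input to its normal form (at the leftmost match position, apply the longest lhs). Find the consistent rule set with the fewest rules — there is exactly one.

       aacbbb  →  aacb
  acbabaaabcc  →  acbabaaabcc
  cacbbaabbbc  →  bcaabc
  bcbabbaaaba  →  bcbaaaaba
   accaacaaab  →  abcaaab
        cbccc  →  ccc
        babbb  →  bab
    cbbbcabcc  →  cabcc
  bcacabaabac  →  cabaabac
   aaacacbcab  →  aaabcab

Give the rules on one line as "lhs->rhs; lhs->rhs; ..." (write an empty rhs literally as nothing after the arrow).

bb->; cac->bc; cbc->c; cca->c

  | aacbbb => aacb
  | acbabaaabcc
  | cacbbaabbbc => bcbbaabbbc => bcaabbbc => bcaabc
  | bcbabbaaaba => bcbaaaaba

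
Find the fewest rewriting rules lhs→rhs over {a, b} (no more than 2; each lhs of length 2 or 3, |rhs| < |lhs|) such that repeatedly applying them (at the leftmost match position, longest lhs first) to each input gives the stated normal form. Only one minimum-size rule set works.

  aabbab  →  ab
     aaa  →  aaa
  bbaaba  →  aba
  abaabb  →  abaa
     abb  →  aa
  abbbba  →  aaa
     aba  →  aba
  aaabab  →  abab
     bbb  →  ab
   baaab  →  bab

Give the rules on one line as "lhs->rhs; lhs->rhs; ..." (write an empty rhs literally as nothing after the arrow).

aab->ab; bb->a

  | aabbab => abbab => aaab => aab => ab
  | aaa
  | bbaaba => aaaba => aaba => aba
  | abaabb => ababb => abaa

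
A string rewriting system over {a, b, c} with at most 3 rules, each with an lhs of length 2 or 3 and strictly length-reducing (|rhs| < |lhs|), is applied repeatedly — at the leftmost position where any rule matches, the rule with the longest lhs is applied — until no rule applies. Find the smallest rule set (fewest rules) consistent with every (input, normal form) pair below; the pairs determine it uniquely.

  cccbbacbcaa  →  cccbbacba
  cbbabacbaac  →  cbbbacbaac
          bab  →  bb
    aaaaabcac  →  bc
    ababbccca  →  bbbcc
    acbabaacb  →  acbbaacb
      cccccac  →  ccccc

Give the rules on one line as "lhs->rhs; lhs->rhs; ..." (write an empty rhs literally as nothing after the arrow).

  | cccbbacbcaa => cccbbacba
  | cbbabacbaac => cbbbacbaac
  | bab => bb
  | aaaaabcac => aaaabcac => aaabcac => aabcac => abcac => bcac => bc

ab->b; ca->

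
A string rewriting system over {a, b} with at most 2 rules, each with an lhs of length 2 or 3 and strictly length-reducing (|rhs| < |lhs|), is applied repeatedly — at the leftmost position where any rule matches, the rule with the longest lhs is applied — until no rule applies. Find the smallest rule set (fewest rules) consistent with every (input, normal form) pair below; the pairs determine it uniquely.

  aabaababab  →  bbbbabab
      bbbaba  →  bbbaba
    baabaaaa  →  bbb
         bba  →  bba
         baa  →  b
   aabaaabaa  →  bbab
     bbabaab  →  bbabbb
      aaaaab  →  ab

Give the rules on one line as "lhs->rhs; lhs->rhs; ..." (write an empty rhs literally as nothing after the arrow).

aa->; aab->bb

  | aabaababab => bbaababab => bbbbabab
  | bbbaba
  | baabaaaa => bbbaaaa => bbbaa => bbb
  | bba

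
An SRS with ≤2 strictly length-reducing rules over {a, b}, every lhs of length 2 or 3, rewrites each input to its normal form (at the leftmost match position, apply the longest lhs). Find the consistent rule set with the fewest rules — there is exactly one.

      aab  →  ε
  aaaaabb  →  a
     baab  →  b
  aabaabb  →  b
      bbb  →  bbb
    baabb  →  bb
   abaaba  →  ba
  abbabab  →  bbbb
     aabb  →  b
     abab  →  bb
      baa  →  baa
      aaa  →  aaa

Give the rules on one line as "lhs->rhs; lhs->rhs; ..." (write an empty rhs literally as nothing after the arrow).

  | aab => ε
  | aaaaabb => aaab => a
  | baab => b
  | aabaabb => aabb => b

aab->; ab->b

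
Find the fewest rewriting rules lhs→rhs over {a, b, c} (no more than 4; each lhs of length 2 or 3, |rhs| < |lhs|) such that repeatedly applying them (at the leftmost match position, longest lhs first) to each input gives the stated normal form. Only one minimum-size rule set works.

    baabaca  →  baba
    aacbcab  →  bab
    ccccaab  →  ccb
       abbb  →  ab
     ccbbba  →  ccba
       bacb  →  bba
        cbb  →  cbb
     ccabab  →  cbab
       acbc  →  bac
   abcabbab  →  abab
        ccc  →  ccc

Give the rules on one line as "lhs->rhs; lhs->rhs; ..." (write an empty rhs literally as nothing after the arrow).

  | baabaca => babaca => baba
  | aacbcab => acbcab => bacab => bab
  | ccccaab => cccab => ccb
  | abbb => ab

aa->a; acb->ba; bbb->b; ca->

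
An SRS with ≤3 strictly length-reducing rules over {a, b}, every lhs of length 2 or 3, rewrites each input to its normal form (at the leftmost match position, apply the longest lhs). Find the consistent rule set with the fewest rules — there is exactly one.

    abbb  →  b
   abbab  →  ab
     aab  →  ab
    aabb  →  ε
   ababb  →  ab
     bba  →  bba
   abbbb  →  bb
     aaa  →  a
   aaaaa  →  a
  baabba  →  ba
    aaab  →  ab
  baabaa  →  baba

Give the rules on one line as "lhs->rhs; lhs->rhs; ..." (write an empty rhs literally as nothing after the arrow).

  | abbb => b
  | abbab => ab
  | aab => ab
  | aabb => abb => ε

aa->a; abb->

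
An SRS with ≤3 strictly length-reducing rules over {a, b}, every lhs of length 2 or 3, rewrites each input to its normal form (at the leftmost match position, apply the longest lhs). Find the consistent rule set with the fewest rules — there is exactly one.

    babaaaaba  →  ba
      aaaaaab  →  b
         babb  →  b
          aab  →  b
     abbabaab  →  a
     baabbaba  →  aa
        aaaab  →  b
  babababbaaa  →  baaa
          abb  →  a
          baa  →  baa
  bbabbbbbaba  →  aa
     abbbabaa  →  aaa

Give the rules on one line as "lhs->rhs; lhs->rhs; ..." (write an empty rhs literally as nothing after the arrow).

ab->b; bb->a

  | babaaaaba => bbaaaaba => aaaaaba => aaaaba => aaaba => aaba => aba => ba
  | aaaaaab => aaaaab => aaaab => aaab => aab => ab => b
  | babb => bbb => ab => b
  | aab => ab => b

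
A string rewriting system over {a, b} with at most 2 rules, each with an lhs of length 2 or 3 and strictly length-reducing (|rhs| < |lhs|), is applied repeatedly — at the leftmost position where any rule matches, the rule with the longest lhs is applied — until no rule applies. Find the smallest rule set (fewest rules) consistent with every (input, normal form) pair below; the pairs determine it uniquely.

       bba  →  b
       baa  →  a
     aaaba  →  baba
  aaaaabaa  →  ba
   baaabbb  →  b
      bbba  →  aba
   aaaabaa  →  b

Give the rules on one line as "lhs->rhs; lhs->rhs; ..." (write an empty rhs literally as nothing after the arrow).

  | bba => aa => b
  | baa => bb => a
  | aaaba => baba
  | aaaaabaa => baaabaa => bbabaa => aabaa => bbaa => aaa => ba

aa->b; bb->a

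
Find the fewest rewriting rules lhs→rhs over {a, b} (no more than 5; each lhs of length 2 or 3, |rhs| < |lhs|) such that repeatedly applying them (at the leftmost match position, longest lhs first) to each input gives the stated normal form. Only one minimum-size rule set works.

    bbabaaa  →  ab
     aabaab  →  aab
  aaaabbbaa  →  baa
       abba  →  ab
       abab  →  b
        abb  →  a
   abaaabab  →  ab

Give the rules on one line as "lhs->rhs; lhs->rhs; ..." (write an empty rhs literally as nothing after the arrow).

aaa->ab; aba->; bb->; bba->aa

  | bbabaaa => aabaaa => aaa => ab
  | aabaab => aab
  | aaaabbbaa => ababbbaa => bbbaa => baa
  | abba => aaa => ab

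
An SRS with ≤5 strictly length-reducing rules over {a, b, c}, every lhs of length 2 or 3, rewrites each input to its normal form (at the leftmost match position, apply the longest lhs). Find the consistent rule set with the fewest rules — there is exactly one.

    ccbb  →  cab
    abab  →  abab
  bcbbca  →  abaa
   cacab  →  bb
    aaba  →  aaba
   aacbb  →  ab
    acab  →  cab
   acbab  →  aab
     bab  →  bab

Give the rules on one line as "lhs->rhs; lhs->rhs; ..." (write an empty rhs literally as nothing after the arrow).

ac->c; bc->a; cb->a; cca->b

  | ccbb => cab
  | abab
  | bcbbca => abbca => abaa
  | cacab => ccab => bb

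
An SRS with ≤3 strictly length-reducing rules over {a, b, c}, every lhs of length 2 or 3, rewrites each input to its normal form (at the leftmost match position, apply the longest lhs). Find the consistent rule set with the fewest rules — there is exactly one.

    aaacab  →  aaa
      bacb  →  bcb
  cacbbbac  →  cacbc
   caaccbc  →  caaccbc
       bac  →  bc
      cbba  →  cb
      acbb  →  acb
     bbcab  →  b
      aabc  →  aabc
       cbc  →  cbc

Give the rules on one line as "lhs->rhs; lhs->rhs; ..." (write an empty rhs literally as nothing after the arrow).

  | aaacab => aaa
  | bacb => bcb
  | cacbbbac => cacbbac => cacbac => cacbc
  | caaccbc

ba->b; bb->b; cab->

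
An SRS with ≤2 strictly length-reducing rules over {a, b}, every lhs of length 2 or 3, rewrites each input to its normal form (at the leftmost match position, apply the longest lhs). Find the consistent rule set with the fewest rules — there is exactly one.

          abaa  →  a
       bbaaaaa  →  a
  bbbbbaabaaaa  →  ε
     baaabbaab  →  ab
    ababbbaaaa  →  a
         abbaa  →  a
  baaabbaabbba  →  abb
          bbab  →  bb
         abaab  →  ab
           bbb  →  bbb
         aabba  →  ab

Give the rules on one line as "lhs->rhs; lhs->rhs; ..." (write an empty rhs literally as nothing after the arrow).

aa->a; ba->

  | abaa => aa => a
  | bbaaaaa => baaaa => aaa => aa => a
  | bbbbbaabaaaa => bbbbabaaaa => bbbbaaaa => bbbaaa => bbaa => ba => ε
  | baaabbaab => aabbaab => abbaab => abab => ab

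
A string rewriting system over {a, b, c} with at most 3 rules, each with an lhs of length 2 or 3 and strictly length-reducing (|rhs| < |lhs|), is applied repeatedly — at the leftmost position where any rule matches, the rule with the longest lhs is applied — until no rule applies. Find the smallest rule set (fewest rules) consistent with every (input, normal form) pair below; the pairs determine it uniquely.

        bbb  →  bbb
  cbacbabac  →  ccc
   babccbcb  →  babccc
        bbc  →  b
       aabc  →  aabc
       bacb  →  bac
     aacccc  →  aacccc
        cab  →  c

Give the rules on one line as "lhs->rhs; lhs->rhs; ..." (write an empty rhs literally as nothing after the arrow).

bbc->b; ca->c; cb->c

  | bbb
  | cbacbabac => cacbabac => ccbabac => ccabac => ccbac => ccac => ccc
  | babccbcb => babcccb => babccc
  | bbc => b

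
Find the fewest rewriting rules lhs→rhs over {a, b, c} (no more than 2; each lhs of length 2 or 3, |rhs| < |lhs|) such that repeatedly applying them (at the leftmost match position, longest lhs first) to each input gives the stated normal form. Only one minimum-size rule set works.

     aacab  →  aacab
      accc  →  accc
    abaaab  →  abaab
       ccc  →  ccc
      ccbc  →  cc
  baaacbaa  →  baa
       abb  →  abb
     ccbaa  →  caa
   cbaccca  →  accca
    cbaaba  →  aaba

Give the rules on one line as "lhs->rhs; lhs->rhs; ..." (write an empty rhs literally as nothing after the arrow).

aaa->aa; cb->

  | aacab
  | accc
  | abaaab => abaab
  | ccc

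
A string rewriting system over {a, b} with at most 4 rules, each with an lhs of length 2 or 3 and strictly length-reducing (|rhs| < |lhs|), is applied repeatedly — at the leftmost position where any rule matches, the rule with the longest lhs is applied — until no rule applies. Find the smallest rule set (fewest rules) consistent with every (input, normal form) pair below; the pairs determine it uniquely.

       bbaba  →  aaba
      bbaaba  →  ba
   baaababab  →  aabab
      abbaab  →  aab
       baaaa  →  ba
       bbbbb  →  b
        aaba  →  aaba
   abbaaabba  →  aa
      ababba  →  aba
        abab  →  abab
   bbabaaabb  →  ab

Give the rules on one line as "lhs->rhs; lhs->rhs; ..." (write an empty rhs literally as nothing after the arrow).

aaa->; abb->; bb->a

  | bbaba => aaba
  | bbaaba => aaaba => ba
  | baaababab => bbabab => aabab
  | abbaab => aab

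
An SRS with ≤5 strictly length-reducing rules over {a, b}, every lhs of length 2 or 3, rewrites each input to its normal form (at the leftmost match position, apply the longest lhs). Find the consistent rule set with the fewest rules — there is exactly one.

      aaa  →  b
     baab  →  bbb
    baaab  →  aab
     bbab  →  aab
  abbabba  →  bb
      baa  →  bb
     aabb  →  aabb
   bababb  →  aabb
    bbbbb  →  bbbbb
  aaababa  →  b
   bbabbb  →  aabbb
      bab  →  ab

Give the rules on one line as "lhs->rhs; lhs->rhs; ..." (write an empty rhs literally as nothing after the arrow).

aaa->b; ba->a; baa->bb; bba->aa

  | aaa => b
  | baab => bbb
  | baaab => bbab => aab
  | bbab => aab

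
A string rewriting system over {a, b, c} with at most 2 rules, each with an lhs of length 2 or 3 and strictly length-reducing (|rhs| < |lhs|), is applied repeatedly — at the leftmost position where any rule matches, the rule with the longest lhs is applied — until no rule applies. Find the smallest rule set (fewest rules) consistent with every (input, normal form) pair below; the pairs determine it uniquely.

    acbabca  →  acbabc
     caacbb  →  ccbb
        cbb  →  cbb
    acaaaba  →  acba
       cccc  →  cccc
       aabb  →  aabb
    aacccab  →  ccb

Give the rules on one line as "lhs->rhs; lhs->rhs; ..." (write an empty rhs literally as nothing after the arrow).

aac->; ca->c

  | acbabca => acbabc
  | caacbb => cacbb => ccbb
  | cbb
  | acaaaba => acaaba => acaba => acba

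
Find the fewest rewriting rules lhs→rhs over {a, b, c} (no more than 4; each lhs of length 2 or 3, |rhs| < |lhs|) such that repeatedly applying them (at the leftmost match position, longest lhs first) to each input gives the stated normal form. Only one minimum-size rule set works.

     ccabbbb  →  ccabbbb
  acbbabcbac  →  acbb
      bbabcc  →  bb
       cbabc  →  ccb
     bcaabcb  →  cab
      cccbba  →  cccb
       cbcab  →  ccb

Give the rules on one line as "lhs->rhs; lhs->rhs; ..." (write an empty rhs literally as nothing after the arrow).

abc->a; ba->c; bc->b

  | ccabbbb
  | acbbabcbac => acbcbcbac => acbbcbac => acbbbac => acbbcc => acbbc => acbb
  | bbabcc => bcbcc => bbcc => bbc => bb
  | cbabc => ccbc => ccb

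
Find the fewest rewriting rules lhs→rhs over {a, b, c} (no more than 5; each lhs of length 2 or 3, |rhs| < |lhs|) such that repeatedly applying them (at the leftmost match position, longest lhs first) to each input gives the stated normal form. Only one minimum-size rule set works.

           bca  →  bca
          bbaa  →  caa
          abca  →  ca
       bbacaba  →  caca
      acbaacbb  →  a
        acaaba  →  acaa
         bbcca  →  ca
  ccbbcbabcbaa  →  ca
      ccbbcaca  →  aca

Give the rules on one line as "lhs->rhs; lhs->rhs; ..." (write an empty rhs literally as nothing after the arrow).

  | bca
  | bbaa => caa
  | abca => ca
  | bbacaba => cacaba => caca

ab->; bb->c; cba->b; cc->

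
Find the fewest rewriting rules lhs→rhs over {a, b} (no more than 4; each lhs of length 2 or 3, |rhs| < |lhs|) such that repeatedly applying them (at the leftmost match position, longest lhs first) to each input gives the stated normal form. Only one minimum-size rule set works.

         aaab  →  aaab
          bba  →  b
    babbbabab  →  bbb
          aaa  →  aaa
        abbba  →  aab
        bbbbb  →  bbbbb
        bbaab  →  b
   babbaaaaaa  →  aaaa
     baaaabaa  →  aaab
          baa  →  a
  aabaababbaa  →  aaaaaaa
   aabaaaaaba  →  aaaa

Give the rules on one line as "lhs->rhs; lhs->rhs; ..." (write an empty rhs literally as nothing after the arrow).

  | aaab
  | bba => b
  | babbbabab => bbbabab => bbbab => bbb
  | aaa

aba->ab; abb->aa; ba->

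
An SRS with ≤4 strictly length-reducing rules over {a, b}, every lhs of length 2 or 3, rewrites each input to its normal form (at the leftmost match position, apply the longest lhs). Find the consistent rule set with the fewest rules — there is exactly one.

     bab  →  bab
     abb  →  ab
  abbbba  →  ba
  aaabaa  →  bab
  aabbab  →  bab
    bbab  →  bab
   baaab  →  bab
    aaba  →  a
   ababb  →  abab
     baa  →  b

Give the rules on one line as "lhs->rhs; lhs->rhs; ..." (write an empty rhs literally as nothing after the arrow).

aa->b; aab->; bb->b; bbb->ab

  | bab
  | abb => ab
  | abbbba => aabba => ba
  | aaabaa => babaa => babb => bab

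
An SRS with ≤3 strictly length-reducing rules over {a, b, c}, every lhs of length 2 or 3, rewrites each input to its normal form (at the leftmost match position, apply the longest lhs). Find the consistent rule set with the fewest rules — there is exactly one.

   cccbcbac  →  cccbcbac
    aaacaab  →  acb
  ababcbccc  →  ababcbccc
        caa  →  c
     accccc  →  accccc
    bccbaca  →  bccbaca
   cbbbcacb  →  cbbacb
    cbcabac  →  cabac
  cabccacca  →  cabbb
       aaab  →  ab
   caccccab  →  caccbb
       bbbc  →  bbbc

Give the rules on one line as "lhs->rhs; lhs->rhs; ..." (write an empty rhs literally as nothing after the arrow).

aa->; bca->a; cca->b

  | cccbcbac
  | aaacaab => acaab => acb
  | ababcbccc
  | caa => c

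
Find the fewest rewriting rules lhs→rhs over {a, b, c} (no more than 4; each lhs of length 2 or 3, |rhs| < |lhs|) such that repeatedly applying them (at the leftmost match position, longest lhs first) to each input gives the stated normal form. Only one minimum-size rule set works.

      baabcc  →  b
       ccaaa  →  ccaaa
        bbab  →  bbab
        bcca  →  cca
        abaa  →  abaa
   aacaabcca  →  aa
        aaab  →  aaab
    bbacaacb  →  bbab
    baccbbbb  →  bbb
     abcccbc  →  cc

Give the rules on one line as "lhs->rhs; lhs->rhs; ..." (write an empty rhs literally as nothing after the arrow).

ac->; bc->c; cb->

  | baabcc => baacc => bac => b
  | ccaaa
  | bbab
  | bcca => cca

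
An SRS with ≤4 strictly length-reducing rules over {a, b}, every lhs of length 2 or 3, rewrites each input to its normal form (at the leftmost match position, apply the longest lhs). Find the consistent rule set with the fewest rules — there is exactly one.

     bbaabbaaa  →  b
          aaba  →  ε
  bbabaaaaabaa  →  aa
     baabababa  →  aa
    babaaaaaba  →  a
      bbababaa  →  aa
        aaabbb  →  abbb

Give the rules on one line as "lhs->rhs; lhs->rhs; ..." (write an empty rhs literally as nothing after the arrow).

aab->b; ba->; baa->ba; bab->

  | bbaabbaaa => bbabbaaa => bbaaa => bbaa => bba => b
  | aaba => ba => ε
  | bbabaaaaabaa => baaaaabaa => baaaabaa => baaabaa => baabaa => babaa => aa
  | baabababa => babababa => ababa => aa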